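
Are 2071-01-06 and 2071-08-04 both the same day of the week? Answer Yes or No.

From Jan 6, 2071 to Aug 4, 2071 is 210 days.
210 mod 7 = 0, so they are the same weekday.
(Jan 6, 2071 is a Tuesday; Aug 4, 2071 is a Tuesday.)

Yes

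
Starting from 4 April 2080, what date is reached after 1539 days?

June 21, 2084

+365 (one year) → Apr 4, 2081 (1174 left).
+365 (one year) → Apr 4, 2082 (809 left).
+365 (one year) → Apr 4, 2083 (444 left).
+366 (one year; includes Feb 29, 2084) → Apr 4, 2084 (78 left).
Apr has 30 days: +27 → May 1, 2084 (51 left).
May has 31 days: +31 → Jun 1, 2084 (20 left).
+20 → Jun 21, 2084.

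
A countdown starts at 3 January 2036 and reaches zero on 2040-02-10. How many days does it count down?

1499

Jan 3, 2036 → Jan 3, 2037: 366 days (Feb 29, 2036 is in that span).
Jan 3, 2037 → Jan 3, 2038: 365 days.
Jan 3, 2038 → Jan 3, 2039: 365 days.
Jan 3, 2039 → Jan 3, 2040: 365 days.
Jan 3, 2040 → Feb 3, 2040: 31 days (January has 31).
Feb 3, 2040 → Feb 10, 2040: 7 days.
Total: 1499 days.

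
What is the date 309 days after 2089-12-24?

Dec has 31 days: +8 → Jan 1, 2090 (301 left).
Jan has 31 days: +31 → Feb 1, 2090 (270 left).
Feb has 28 days: +28 → Mar 1, 2090 (242 left).
Mar has 31 days: +31 → Apr 1, 2090 (211 left).
Apr has 30 days: +30 → May 1, 2090 (181 left).
May has 31 days: +31 → Jun 1, 2090 (150 left).
Jun has 30 days: +30 → Jul 1, 2090 (120 left).
Jul has 31 days: +31 → Aug 1, 2090 (89 left).
Aug has 31 days: +31 → Sep 1, 2090 (58 left).
Sep has 30 days: +30 → Oct 1, 2090 (28 left).
+28 → Oct 29, 2090.

October 29, 2090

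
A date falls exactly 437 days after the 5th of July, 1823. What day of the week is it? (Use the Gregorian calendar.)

Tuesday

First find the weekday of Jul 5, 1823. Doomsday rule: the anchor day for the 1800s is Friday. For year 23: 23÷12 = 1 r 11, and 11÷4 = 2, so 1+11+2 = 14.
Friday + 14 ≡ Friday — that's 1823's doomsday.
In July the doomsday date is Jul 11.
Jul 5 is 6 days before Jul 11; 6 mod 7 = 6, so Friday − 6 = Saturday.
437 mod 7 = 3, so 437 days after a Saturday is Saturday + 3 = Tuesday.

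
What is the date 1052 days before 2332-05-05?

−366 (one year; includes Feb 29, 2332) → May 5, 2331 (686 left).
−365 (one year) → May 5, 2330 (321 left).
−5 → Apr 30, 2330 (end of Apr, 30 days; 316 left).
−30 → Mar 31, 2330 (end of Mar, 31 days; 286 left).
−31 → Feb 28, 2330 (end of Feb, 28 days; 255 left).
−28 → Jan 31, 2330 (end of Jan, 31 days; 227 left).
−31 → Dec 31, 2329 (end of Dec, 31 days; 196 left).
−31 → Nov 30, 2329 (end of Nov, 30 days; 165 left).
−30 → Oct 31, 2329 (end of Oct, 31 days; 135 left).
−31 → Sep 30, 2329 (end of Sep, 30 days; 104 left).
−30 → Aug 31, 2329 (end of Aug, 31 days; 74 left).
−31 → Jul 31, 2329 (end of Jul, 31 days; 43 left).
−31 → Jun 30, 2329 (end of Jun, 30 days; 12 left).
−12 → Jun 18, 2329.

June 18, 2329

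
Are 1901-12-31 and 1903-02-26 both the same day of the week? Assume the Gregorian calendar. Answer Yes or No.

No

From Dec 31, 1901 to Feb 26, 1903 is 422 days.
422 mod 7 = 2, so they are different weekdays.
(Dec 31, 1901 is a Tuesday; Feb 26, 1903 is a Thursday.)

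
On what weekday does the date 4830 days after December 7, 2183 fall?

First find the weekday of Dec 7, 2183. Doomsday rule: the anchor day for the 2100s is Sunday. For year 83: 83÷12 = 6 r 11, and 11÷4 = 2, so 6+11+2 = 19.
Sunday + 19 ≡ Friday — that's 2183's doomsday.
In December the doomsday date is Dec 12.
Dec 7 is 5 days before Dec 12; 5 mod 7 = 5, so Friday − 5 = Sunday.
4830 mod 7 = 0, so 4830 days after a Sunday is Sunday + 0 = Sunday.

Sunday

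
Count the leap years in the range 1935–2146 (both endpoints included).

52

Multiples of 4 in [1935,2146]: 53.
Of those, multiples of 100: 2 (not leap unless ÷400).
Multiples of 400: 1.
Leap years = 53 − 2 + 1 = 52.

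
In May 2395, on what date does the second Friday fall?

May 1, 2395 is a Monday.
The first Friday is therefore May 5 (4 days later).
The second Friday is 5 + 1×7 = May 12.

May 12, 2395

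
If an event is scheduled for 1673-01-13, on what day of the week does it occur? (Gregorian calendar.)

Doomsday rule: the anchor day for the 1600s is Tuesday. For year 73: 73÷12 = 6 r 1, and 1÷4 = 0, so 6+1+0 = 7.
Tuesday + 7 ≡ Tuesday — that's 1673's doomsday.
In January the doomsday date is Jan 3 (1673 is not a leap year).
Jan 13 is 10 days after Jan 3; 10 mod 7 = 3, so Tuesday + 3 = Friday.

Friday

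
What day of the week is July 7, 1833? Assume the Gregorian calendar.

Sunday

January 1, 1833 is a Tuesday.
Jan 1, 1833 → Feb 1, 1833: 31 days (January has 31).
Feb 1, 1833 → Mar 1, 1833: 28 days (February has 28).
Mar 1, 1833 → Apr 1, 1833: 31 days (March has 31).
Apr 1, 1833 → May 1, 1833: 30 days (April has 30).
May 1, 1833 → Jun 1, 1833: 31 days (May has 31).
Jun 1, 1833 → Jul 1, 1833: 30 days (June has 30).
Jul 1, 1833 → Jul 7, 1833: 6 days.
Total: 187 days.
187 mod 7 = 5, so Tuesday + 5 = Sunday.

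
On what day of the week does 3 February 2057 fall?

January 1, 2057 is a Monday.
Jan 1, 2057 → Feb 1, 2057: 31 days (January has 31).
Feb 1, 2057 → Feb 3, 2057: 2 days.
Total: 33 days.
33 mod 7 = 5, so Monday + 5 = Saturday.

Saturday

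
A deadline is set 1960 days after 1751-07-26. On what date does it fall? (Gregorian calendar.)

+366 (one year; includes Feb 29, 1752) → Jul 26, 1752 (1594 left).
+365 (one year) → Jul 26, 1753 (1229 left).
+365 (one year) → Jul 26, 1754 (864 left).
+365 (one year) → Jul 26, 1755 (499 left).
+366 (one year; includes Feb 29, 1756) → Jul 26, 1756 (133 left).
Jul has 31 days: +6 → Aug 1, 1756 (127 left).
Aug has 31 days: +31 → Sep 1, 1756 (96 left).
Sep has 30 days: +30 → Oct 1, 1756 (66 left).
Oct has 31 days: +31 → Nov 1, 1756 (35 left).
Nov has 30 days: +30 → Dec 1, 1756 (5 left).
+5 → Dec 6, 1756.

December 6, 1756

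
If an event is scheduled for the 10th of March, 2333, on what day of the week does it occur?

Friday

Doomsday rule: the anchor day for the 2300s is Wednesday. For year 33: 33÷12 = 2 r 9, and 9÷4 = 2, so 2+9+2 = 13.
Wednesday + 13 ≡ Tuesday — that's 2333's doomsday.
In March the doomsday date is Mar 14.
Mar 10 is 4 days before Mar 14; 4 mod 7 = 4, so Tuesday − 4 = Friday.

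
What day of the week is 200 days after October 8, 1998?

Monday

First find the weekday of Oct 8, 1998. Doomsday rule: the anchor day for the 1900s is Wednesday. For year 98: 98÷12 = 8 r 2, and 2÷4 = 0, so 8+2+0 = 10.
Wednesday + 10 ≡ Saturday — that's 1998's doomsday.
In October the doomsday date is Oct 10.
Oct 8 is 2 days before Oct 10; 2 mod 7 = 2, so Saturday − 2 = Thursday.
200 mod 7 = 4, so 200 days after a Thursday is Thursday + 4 = Monday.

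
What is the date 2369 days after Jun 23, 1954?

+365 (one year) → Jun 23, 1955 (2004 left).
+366 (one year; includes Feb 29, 1956) → Jun 23, 1956 (1638 left).
+365 (one year) → Jun 23, 1957 (1273 left).
+365 (one year) → Jun 23, 1958 (908 left).
+365 (one year) → Jun 23, 1959 (543 left).
+366 (one year; includes Feb 29, 1960) → Jun 23, 1960 (177 left).
Jun has 30 days: +8 → Jul 1, 1960 (169 left).
Jul has 31 days: +31 → Aug 1, 1960 (138 left).
Aug has 31 days: +31 → Sep 1, 1960 (107 left).
Sep has 30 days: +30 → Oct 1, 1960 (77 left).
Oct has 31 days: +31 → Nov 1, 1960 (46 left).
Nov has 30 days: +30 → Dec 1, 1960 (16 left).
+16 → Dec 17, 1960.

December 17, 1960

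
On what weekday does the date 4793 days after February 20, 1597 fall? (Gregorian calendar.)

Feb 20, 1597 is a Thursday.
4793 mod 7 = 5, so 4793 days after a Thursday is Thursday + 5 = Tuesday.

Tuesday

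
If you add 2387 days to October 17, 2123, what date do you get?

April 30, 2130

+366 (one year; includes Feb 29, 2124) → Oct 17, 2124 (2021 left).
+365 (one year) → Oct 17, 2125 (1656 left).
+365 (one year) → Oct 17, 2126 (1291 left).
+365 (one year) → Oct 17, 2127 (926 left).
+366 (one year; includes Feb 29, 2128) → Oct 17, 2128 (560 left).
+365 (one year) → Oct 17, 2129 (195 left).
Oct has 31 days: +15 → Nov 1, 2129 (180 left).
Nov has 30 days: +30 → Dec 1, 2129 (150 left).
Dec has 31 days: +31 → Jan 1, 2130 (119 left).
Jan has 31 days: +31 → Feb 1, 2130 (88 left).
Feb has 28 days: +28 → Mar 1, 2130 (60 left).
Mar has 31 days: +31 → Apr 1, 2130 (29 left).
+29 → Apr 30, 2130.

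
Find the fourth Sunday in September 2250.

September 22, 2250

September 1, 2250 is a Sunday.
The first Sunday is therefore September 1 (same day).
The fourth Sunday is 1 + 3×7 = September 22.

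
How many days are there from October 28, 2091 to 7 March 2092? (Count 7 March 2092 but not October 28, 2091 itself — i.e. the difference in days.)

131

Oct 28, 2091 → Nov 28, 2091: 31 days (October has 31).
Nov 28, 2091 → Dec 28, 2091: 30 days (November has 30).
Dec 28, 2091 → Jan 28, 2092: 31 days (December has 31).
Jan 28, 2092 → Feb 28, 2092: 31 days (January has 31).
Feb 28, 2092 → Mar 7, 2092: 8 days.
Total: 131 days.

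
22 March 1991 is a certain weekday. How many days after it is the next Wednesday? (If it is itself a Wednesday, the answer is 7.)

5

Mar 22, 1991 is a Friday.
From Friday to the next Wednesday is 5 days.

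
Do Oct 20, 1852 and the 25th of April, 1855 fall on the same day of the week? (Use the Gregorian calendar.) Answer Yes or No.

Yes

From Oct 20, 1852 to Apr 25, 1855 is 917 days.
917 mod 7 = 0, so they are the same weekday.
(Oct 20, 1852 is a Wednesday; Apr 25, 1855 is a Wednesday.)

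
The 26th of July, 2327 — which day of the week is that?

Doomsday rule: the anchor day for the 2300s is Wednesday. For year 27: 27÷12 = 2 r 3, and 3÷4 = 0, so 2+3+0 = 5.
Wednesday + 5 ≡ Monday — that's 2327's doomsday.
In July the doomsday date is Jul 11.
Jul 26 is 15 days after Jul 11; 15 mod 7 = 1, so Monday + 1 = Tuesday.

Tuesday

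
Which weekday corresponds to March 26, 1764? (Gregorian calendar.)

Doomsday rule: the anchor day for the 1700s is Sunday. For year 64: 64÷12 = 5 r 4, and 4÷4 = 1, so 5+4+1 = 10.
Sunday + 10 ≡ Wednesday — that's 1764's doomsday.
In March the doomsday date is Mar 14.
Mar 26 is 12 days after Mar 14; 12 mod 7 = 5, so Wednesday + 5 = Monday.

Monday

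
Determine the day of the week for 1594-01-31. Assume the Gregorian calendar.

Doomsday rule: the anchor day for the 1500s is Wednesday. For year 94: 94÷12 = 7 r 10, and 10÷4 = 2, so 7+10+2 = 19.
Wednesday + 19 ≡ Monday — that's 1594's doomsday.
In January the doomsday date is Jan 3 (1594 is not a leap year).
Jan 31 is 28 days after Jan 3; 28 mod 7 = 0, so Monday + 0 = Monday.

Monday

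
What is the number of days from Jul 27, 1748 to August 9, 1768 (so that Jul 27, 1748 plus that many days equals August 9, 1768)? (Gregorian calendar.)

Jul 27, 1748 → Jul 27, 1749: 365 days.
Jul 27, 1749 → Jul 27, 1750: 365 days.
Jul 27, 1750 → Jul 27, 1751: 365 days.
Jul 27, 1751 → Jul 27, 1752: 366 days (Feb 29, 1752 is in that span).
Jul 27, 1752 → Jul 27, 1753: 365 days.
Jul 27, 1753 → Jul 27, 1754: 365 days.
Jul 27, 1754 → Jul 27, 1755: 365 days.
Jul 27, 1755 → Jul 27, 1756: 366 days (Feb 29, 1756 is in that span).
Jul 27, 1756 → Jul 27, 1757: 365 days.
Jul 27, 1757 → Jul 27, 1758: 365 days.
Jul 27, 1758 → Jul 27, 1759: 365 days.
Jul 27, 1759 → Jul 27, 1760: 366 days (Feb 29, 1760 is in that span).
Jul 27, 1760 → Jul 27, 1761: 365 days.
Jul 27, 1761 → Jul 27, 1762: 365 days.
Jul 27, 1762 → Jul 27, 1763: 365 days.
Jul 27, 1763 → Jul 27, 1764: 366 days (Feb 29, 1764 is in that span).
Jul 27, 1764 → Jul 27, 1765: 365 days.
Jul 27, 1765 → Jul 27, 1766: 365 days.
Jul 27, 1766 → Jul 27, 1767: 365 days.
Jul 27, 1767 → Aug 27, 1767: 31 days (July has 31).
Aug 27, 1767 → Sep 27, 1767: 31 days (August has 31).
Sep 27, 1767 → Oct 27, 1767: 30 days (September has 30).
Oct 27, 1767 → Nov 27, 1767: 31 days (October has 31).
Nov 27, 1767 → Dec 27, 1767: 30 days (November has 30).
Dec 27, 1767 → Jan 27, 1768: 31 days (December has 31).
Jan 27, 1768 → Feb 27, 1768: 31 days (January has 31).
Feb 27, 1768 → Mar 27, 1768: 29 days (February has 29).
Mar 27, 1768 → Apr 27, 1768: 31 days (March has 31).
Apr 27, 1768 → May 27, 1768: 30 days (April has 30).
May 27, 1768 → Jun 27, 1768: 31 days (May has 31).
Jun 27, 1768 → Jul 27, 1768: 30 days (June has 30).
Jul 27, 1768 → Aug 9, 1768: 13 days.
Total: 7318 days.

7318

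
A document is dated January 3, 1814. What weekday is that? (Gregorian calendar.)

Doomsday rule: the anchor day for the 1800s is Friday. For year 14: 14÷12 = 1 r 2, and 2÷4 = 0, so 1+2+0 = 3.
Friday + 3 ≡ Monday — that's 1814's doomsday.
In January the doomsday date is Jan 3 (1814 is not a leap year).
Jan 3 is the doomsday itself: Monday.

Monday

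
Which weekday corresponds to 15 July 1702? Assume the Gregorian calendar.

Doomsday rule: the anchor day for the 1700s is Sunday. For year 02: 2÷12 = 0 r 2, and 2÷4 = 0, so 0+2+0 = 2.
Sunday + 2 ≡ Tuesday — that's 1702's doomsday.
In July the doomsday date is Jul 11.
Jul 15 is 4 days after Jul 11; 4 mod 7 = 4, so Tuesday + 4 = Saturday.

Saturday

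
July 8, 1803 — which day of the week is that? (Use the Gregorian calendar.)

Friday

Doomsday rule: the anchor day for the 1800s is Friday. For year 03: 3÷12 = 0 r 3, and 3÷4 = 0, so 0+3+0 = 3.
Friday + 3 ≡ Monday — that's 1803's doomsday.
In July the doomsday date is Jul 11.
Jul 8 is 3 days before Jul 11; 3 mod 7 = 3, so Monday − 3 = Friday.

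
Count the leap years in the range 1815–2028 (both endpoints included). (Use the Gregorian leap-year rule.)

53

Multiples of 4 in [1815,2028]: 54.
Of those, multiples of 100: 2 (not leap unless ÷400).
Multiples of 400: 1.
Leap years = 54 − 2 + 1 = 53.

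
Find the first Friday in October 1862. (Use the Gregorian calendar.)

October 1, 1862 is a Wednesday.
The first Friday is therefore October 3 (2 days later).

October 3, 1862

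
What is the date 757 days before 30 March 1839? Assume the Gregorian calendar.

−365 (one year) → Mar 30, 1838 (392 left).
−30 → Feb 28, 1838 (end of Feb, 28 days; 362 left).
−28 → Jan 31, 1838 (end of Jan, 31 days; 334 left).
−31 → Dec 31, 1837 (end of Dec, 31 days; 303 left).
−31 → Nov 30, 1837 (end of Nov, 30 days; 272 left).
−30 → Oct 31, 1837 (end of Oct, 31 days; 242 left).
−31 → Sep 30, 1837 (end of Sep, 30 days; 211 left).
−30 → Aug 31, 1837 (end of Aug, 31 days; 181 left).
−31 → Jul 31, 1837 (end of Jul, 31 days; 150 left).
−31 → Jun 30, 1837 (end of Jun, 30 days; 119 left).
−30 → May 31, 1837 (end of May, 31 days; 89 left).
−31 → Apr 30, 1837 (end of Apr, 30 days; 58 left).
−30 → Mar 31, 1837 (end of Mar, 31 days; 28 left).
−28 → Mar 3, 1837.

March 3, 1837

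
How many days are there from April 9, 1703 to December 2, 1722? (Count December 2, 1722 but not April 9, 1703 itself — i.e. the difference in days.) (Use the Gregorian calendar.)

7177

Apr 9, 1703 → Apr 9, 1704: 366 days (Feb 29, 1704 is in that span).
Apr 9, 1704 → Apr 9, 1705: 365 days.
Apr 9, 1705 → Apr 9, 1706: 365 days.
Apr 9, 1706 → Apr 9, 1707: 365 days.
Apr 9, 1707 → Apr 9, 1708: 366 days (Feb 29, 1708 is in that span).
Apr 9, 1708 → Apr 9, 1709: 365 days.
Apr 9, 1709 → Apr 9, 1710: 365 days.
Apr 9, 1710 → Apr 9, 1711: 365 days.
Apr 9, 1711 → Apr 9, 1712: 366 days (Feb 29, 1712 is in that span).
Apr 9, 1712 → Apr 9, 1713: 365 days.
Apr 9, 1713 → Apr 9, 1714: 365 days.
Apr 9, 1714 → Apr 9, 1715: 365 days.
Apr 9, 1715 → Apr 9, 1716: 366 days (Feb 29, 1716 is in that span).
Apr 9, 1716 → Apr 9, 1717: 365 days.
Apr 9, 1717 → Apr 9, 1718: 365 days.
Apr 9, 1718 → Apr 9, 1719: 365 days.
Apr 9, 1719 → Apr 9, 1720: 366 days (Feb 29, 1720 is in that span).
Apr 9, 1720 → Apr 9, 1721: 365 days.
Apr 9, 1721 → Apr 9, 1722: 365 days.
Apr 9, 1722 → May 9, 1722: 30 days (April has 30).
May 9, 1722 → Jun 9, 1722: 31 days (May has 31).
Jun 9, 1722 → Jul 9, 1722: 30 days (June has 30).
Jul 9, 1722 → Aug 9, 1722: 31 days (July has 31).
Aug 9, 1722 → Sep 9, 1722: 31 days (August has 31).
Sep 9, 1722 → Oct 9, 1722: 30 days (September has 30).
Oct 9, 1722 → Nov 9, 1722: 31 days (October has 31).
Nov 9, 1722 → Dec 2, 1722: 23 days.
Total: 7177 days.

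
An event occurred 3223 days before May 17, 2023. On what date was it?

July 20, 2014

−365 (one year) → May 17, 2022 (2858 left).
−365 (one year) → May 17, 2021 (2493 left).
−365 (one year) → May 17, 2020 (2128 left).
−366 (one year; includes Feb 29, 2020) → May 17, 2019 (1762 left).
−365 (one year) → May 17, 2018 (1397 left).
−365 (one year) → May 17, 2017 (1032 left).
−365 (one year) → May 17, 2016 (667 left).
−366 (one year; includes Feb 29, 2016) → May 17, 2015 (301 left).
−17 → Apr 30, 2015 (end of Apr, 30 days; 284 left).
−30 → Mar 31, 2015 (end of Mar, 31 days; 254 left).
−31 → Feb 28, 2015 (end of Feb, 28 days; 223 left).
−28 → Jan 31, 2015 (end of Jan, 31 days; 195 left).
−31 → Dec 31, 2014 (end of Dec, 31 days; 164 left).
−31 → Nov 30, 2014 (end of Nov, 30 days; 133 left).
−30 → Oct 31, 2014 (end of Oct, 31 days; 103 left).
−31 → Sep 30, 2014 (end of Sep, 30 days; 72 left).
−30 → Aug 31, 2014 (end of Aug, 31 days; 42 left).
−31 → Jul 31, 2014 (end of Jul, 31 days; 11 left).
−11 → Jul 20, 2014.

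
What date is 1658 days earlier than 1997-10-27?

−365 (one year) → Oct 27, 1996 (1293 left).
−366 (one year; includes Feb 29, 1996) → Oct 27, 1995 (927 left).
−365 (one year) → Oct 27, 1994 (562 left).
−365 (one year) → Oct 27, 1993 (197 left).
−27 → Sep 30, 1993 (end of Sep, 30 days; 170 left).
−30 → Aug 31, 1993 (end of Aug, 31 days; 140 left).
−31 → Jul 31, 1993 (end of Jul, 31 days; 109 left).
−31 → Jun 30, 1993 (end of Jun, 30 days; 78 left).
−30 → May 31, 1993 (end of May, 31 days; 48 left).
−31 → Apr 30, 1993 (end of Apr, 30 days; 17 left).
−17 → Apr 13, 1993.

April 13, 1993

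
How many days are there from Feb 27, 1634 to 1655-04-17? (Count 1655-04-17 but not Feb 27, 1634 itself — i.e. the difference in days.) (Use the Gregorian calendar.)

7719

Feb 27, 1634 → Feb 27, 1635: 365 days.
Feb 27, 1635 → Feb 27, 1636: 365 days.
Feb 27, 1636 → Feb 27, 1637: 366 days (Feb 29, 1636 is in that span).
Feb 27, 1637 → Feb 27, 1638: 365 days.
Feb 27, 1638 → Feb 27, 1639: 365 days.
Feb 27, 1639 → Feb 27, 1640: 365 days.
Feb 27, 1640 → Feb 27, 1641: 366 days (Feb 29, 1640 is in that span).
Feb 27, 1641 → Feb 27, 1642: 365 days.
Feb 27, 1642 → Feb 27, 1643: 365 days.
Feb 27, 1643 → Feb 27, 1644: 365 days.
Feb 27, 1644 → Feb 27, 1645: 366 days (Feb 29, 1644 is in that span).
Feb 27, 1645 → Feb 27, 1646: 365 days.
Feb 27, 1646 → Feb 27, 1647: 365 days.
Feb 27, 1647 → Feb 27, 1648: 365 days.
Feb 27, 1648 → Feb 27, 1649: 366 days (Feb 29, 1648 is in that span).
Feb 27, 1649 → Feb 27, 1650: 365 days.
Feb 27, 1650 → Feb 27, 1651: 365 days.
Feb 27, 1651 → Feb 27, 1652: 365 days.
Feb 27, 1652 → Feb 27, 1653: 366 days (Feb 29, 1652 is in that span).
Feb 27, 1653 → Feb 27, 1654: 365 days.
Feb 27, 1654 → Feb 27, 1655: 365 days.
Feb 27, 1655 → Mar 27, 1655: 28 days (February has 28).
Mar 27, 1655 → Apr 17, 1655: 21 days.
Total: 7719 days.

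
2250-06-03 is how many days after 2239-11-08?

Nov 8, 2239 → Nov 8, 2240: 366 days (Feb 29, 2240 is in that span).
Nov 8, 2240 → Nov 8, 2241: 365 days.
Nov 8, 2241 → Nov 8, 2242: 365 days.
Nov 8, 2242 → Nov 8, 2243: 365 days.
Nov 8, 2243 → Nov 8, 2244: 366 days (Feb 29, 2244 is in that span).
Nov 8, 2244 → Nov 8, 2245: 365 days.
Nov 8, 2245 → Nov 8, 2246: 365 days.
Nov 8, 2246 → Nov 8, 2247: 365 days.
Nov 8, 2247 → Nov 8, 2248: 366 days (Feb 29, 2248 is in that span).
Nov 8, 2248 → Nov 8, 2249: 365 days.
Nov 8, 2249 → Dec 8, 2249: 30 days (November has 30).
Dec 8, 2249 → Jan 8, 2250: 31 days (December has 31).
Jan 8, 2250 → Feb 8, 2250: 31 days (January has 31).
Feb 8, 2250 → Mar 8, 2250: 28 days (February has 28).
Mar 8, 2250 → Apr 8, 2250: 31 days (March has 31).
Apr 8, 2250 → May 8, 2250: 30 days (April has 30).
May 8, 2250 → Jun 3, 2250: 26 days.
Total: 3860 days.

3860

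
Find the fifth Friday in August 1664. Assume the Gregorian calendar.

August 1, 1664 is a Friday.
The first Friday is therefore August 1 (same day).
The fifth Friday is 1 + 4×7 = August 29.

August 29, 1664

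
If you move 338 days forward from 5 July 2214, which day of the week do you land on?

Thursday

Jul 5, 2214 is a Tuesday.
338 mod 7 = 2, so 338 days after a Tuesday is Tuesday + 2 = Thursday.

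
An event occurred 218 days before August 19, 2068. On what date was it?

−19 → Jul 31, 2068 (end of Jul, 31 days; 199 left).
−31 → Jun 30, 2068 (end of Jun, 30 days; 168 left).
−30 → May 31, 2068 (end of May, 31 days; 138 left).
−31 → Apr 30, 2068 (end of Apr, 30 days; 107 left).
−30 → Mar 31, 2068 (end of Mar, 31 days; 77 left).
−31 → Feb 29, 2068 (end of Feb, 29 days; 46 left).
−29 → Jan 31, 2068 (end of Jan, 31 days; 17 left).
−17 → Jan 14, 2068.

January 14, 2068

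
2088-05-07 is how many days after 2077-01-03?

Jan 3, 2077 → Jan 3, 2078: 365 days.
Jan 3, 2078 → Jan 3, 2079: 365 days.
Jan 3, 2079 → Jan 3, 2080: 365 days.
Jan 3, 2080 → Jan 3, 2081: 366 days (Feb 29, 2080 is in that span).
Jan 3, 2081 → Jan 3, 2082: 365 days.
Jan 3, 2082 → Jan 3, 2083: 365 days.
Jan 3, 2083 → Jan 3, 2084: 365 days.
Jan 3, 2084 → Jan 3, 2085: 366 days (Feb 29, 2084 is in that span).
Jan 3, 2085 → Jan 3, 2086: 365 days.
Jan 3, 2086 → Jan 3, 2087: 365 days.
Jan 3, 2087 → Jan 3, 2088: 365 days.
Jan 3, 2088 → Feb 3, 2088: 31 days (January has 31).
Feb 3, 2088 → Mar 3, 2088: 29 days (February has 29).
Mar 3, 2088 → Apr 3, 2088: 31 days (March has 31).
Apr 3, 2088 → May 3, 2088: 30 days (April has 30).
May 3, 2088 → May 7, 2088: 4 days.
Total: 4142 days.

4142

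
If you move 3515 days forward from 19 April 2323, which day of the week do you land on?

First find the weekday of Apr 19, 2323. Doomsday rule: the anchor day for the 2300s is Wednesday. For year 23: 23÷12 = 1 r 11, and 11÷4 = 2, so 1+11+2 = 14.
Wednesday + 14 ≡ Wednesday — that's 2323's doomsday.
In April the doomsday date is Apr 4.
Apr 19 is 15 days after Apr 4; 15 mod 7 = 1, so Wednesday + 1 = Thursday.
3515 mod 7 = 1, so 3515 days after a Thursday is Thursday + 1 = Friday.

Friday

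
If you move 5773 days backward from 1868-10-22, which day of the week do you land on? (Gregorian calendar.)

First find the weekday of Oct 22, 1868. Doomsday rule: the anchor day for the 1800s is Friday. For year 68: 68÷12 = 5 r 8, and 8÷4 = 2, so 5+8+2 = 15.
Friday + 15 ≡ Saturday — that's 1868's doomsday.
In October the doomsday date is Oct 10.
Oct 22 is 12 days after Oct 10; 12 mod 7 = 5, so Saturday + 5 = Thursday.
5773 mod 7 = 5, so 5773 days before a Thursday is Thursday − 5 = Saturday.

Saturday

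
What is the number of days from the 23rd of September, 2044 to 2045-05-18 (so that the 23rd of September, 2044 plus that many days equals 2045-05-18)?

237

Sep 23, 2044 → Oct 23, 2044: 30 days (September has 30).
Oct 23, 2044 → Nov 23, 2044: 31 days (October has 31).
Nov 23, 2044 → Dec 23, 2044: 30 days (November has 30).
Dec 23, 2044 → Jan 23, 2045: 31 days (December has 31).
Jan 23, 2045 → Feb 23, 2045: 31 days (January has 31).
Feb 23, 2045 → Mar 23, 2045: 28 days (February has 28).
Mar 23, 2045 → Apr 23, 2045: 31 days (March has 31).
Apr 23, 2045 → May 18, 2045: 25 days.
Total: 237 days.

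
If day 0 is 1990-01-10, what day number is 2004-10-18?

5395

Jan 10, 1990 → Jan 10, 1991: 365 days.
Jan 10, 1991 → Jan 10, 1992: 365 days.
Jan 10, 1992 → Jan 10, 1993: 366 days (Feb 29, 1992 is in that span).
Jan 10, 1993 → Jan 10, 1994: 365 days.
Jan 10, 1994 → Jan 10, 1995: 365 days.
Jan 10, 1995 → Jan 10, 1996: 365 days.
Jan 10, 1996 → Jan 10, 1997: 366 days (Feb 29, 1996 is in that span).
Jan 10, 1997 → Jan 10, 1998: 365 days.
Jan 10, 1998 → Jan 10, 1999: 365 days.
Jan 10, 1999 → Jan 10, 2000: 365 days.
Jan 10, 2000 → Jan 10, 2001: 366 days (Feb 29, 2000 is in that span).
Jan 10, 2001 → Jan 10, 2002: 365 days.
Jan 10, 2002 → Jan 10, 2003: 365 days.
Jan 10, 2003 → Jan 10, 2004: 365 days.
Jan 10, 2004 → Feb 10, 2004: 31 days (January has 31).
Feb 10, 2004 → Mar 10, 2004: 29 days (February has 29).
Mar 10, 2004 → Apr 10, 2004: 31 days (March has 31).
Apr 10, 2004 → May 10, 2004: 30 days (April has 30).
May 10, 2004 → Jun 10, 2004: 31 days (May has 31).
Jun 10, 2004 → Jul 10, 2004: 30 days (June has 30).
Jul 10, 2004 → Aug 10, 2004: 31 days (July has 31).
Aug 10, 2004 → Sep 10, 2004: 31 days (August has 31).
Sep 10, 2004 → Oct 10, 2004: 30 days (September has 30).
Oct 10, 2004 → Oct 18, 2004: 8 days.
Total: 5395 days.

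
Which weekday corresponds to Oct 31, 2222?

Doomsday rule: the anchor day for the 2200s is Friday. For year 22: 22÷12 = 1 r 10, and 10÷4 = 2, so 1+10+2 = 13.
Friday + 13 ≡ Thursday — that's 2222's doomsday.
In October the doomsday date is Oct 10.
Oct 31 is 21 days after Oct 10; 21 mod 7 = 0, so Thursday + 0 = Thursday.

Thursday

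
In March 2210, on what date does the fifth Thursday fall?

March 29, 2210

March 1, 2210 is a Thursday.
The first Thursday is therefore March 1 (same day).
The fifth Thursday is 1 + 4×7 = March 29.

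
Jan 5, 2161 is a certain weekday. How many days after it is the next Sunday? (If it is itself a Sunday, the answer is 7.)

6

Jan 5, 2161 is a Monday.
From Monday to the next Sunday is 6 days.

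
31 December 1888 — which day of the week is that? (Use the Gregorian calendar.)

Monday

Doomsday rule: the anchor day for the 1800s is Friday. For year 88: 88÷12 = 7 r 4, and 4÷4 = 1, so 7+4+1 = 12.
Friday + 12 ≡ Wednesday — that's 1888's doomsday.
In December the doomsday date is Dec 12.
Dec 31 is 19 days after Dec 12; 19 mod 7 = 5, so Wednesday + 5 = Monday.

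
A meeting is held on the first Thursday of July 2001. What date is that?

July 1, 2001 is a Sunday.
The first Thursday is therefore July 5 (4 days later).

July 5, 2001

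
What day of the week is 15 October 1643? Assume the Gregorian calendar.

Thursday

Doomsday rule: the anchor day for the 1600s is Tuesday. For year 43: 43÷12 = 3 r 7, and 7÷4 = 1, so 3+7+1 = 11.
Tuesday + 11 ≡ Saturday — that's 1643's doomsday.
In October the doomsday date is Oct 10.
Oct 15 is 5 days after Oct 10; 5 mod 7 = 5, so Saturday + 5 = Thursday.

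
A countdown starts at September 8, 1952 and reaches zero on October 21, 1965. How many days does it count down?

Sep 8, 1952 → Sep 8, 1953: 365 days.
Sep 8, 1953 → Sep 8, 1954: 365 days.
Sep 8, 1954 → Sep 8, 1955: 365 days.
Sep 8, 1955 → Sep 8, 1956: 366 days (Feb 29, 1956 is in that span).
Sep 8, 1956 → Sep 8, 1957: 365 days.
Sep 8, 1957 → Sep 8, 1958: 365 days.
Sep 8, 1958 → Sep 8, 1959: 365 days.
Sep 8, 1959 → Sep 8, 1960: 366 days (Feb 29, 1960 is in that span).
Sep 8, 1960 → Sep 8, 1961: 365 days.
Sep 8, 1961 → Sep 8, 1962: 365 days.
Sep 8, 1962 → Sep 8, 1963: 365 days.
Sep 8, 1963 → Sep 8, 1964: 366 days (Feb 29, 1964 is in that span).
Sep 8, 1964 → Sep 8, 1965: 365 days.
Sep 8, 1965 → Oct 8, 1965: 30 days (September has 30).
Oct 8, 1965 → Oct 21, 1965: 13 days.
Total: 4791 days.

4791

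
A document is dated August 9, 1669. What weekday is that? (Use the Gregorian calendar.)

Friday

Doomsday rule: the anchor day for the 1600s is Tuesday. For year 69: 69÷12 = 5 r 9, and 9÷4 = 2, so 5+9+2 = 16.
Tuesday + 16 ≡ Thursday — that's 1669's doomsday.
In August the doomsday date is Aug 8.
Aug 9 is 1 day after Aug 8; 1 mod 7 = 1, so Thursday + 1 = Friday.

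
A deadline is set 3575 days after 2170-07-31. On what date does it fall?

May 14, 2180

+365 (one year) → Jul 31, 2171 (3210 left).
+366 (one year; includes Feb 29, 2172) → Jul 31, 2172 (2844 left).
+365 (one year) → Jul 31, 2173 (2479 left).
+365 (one year) → Jul 31, 2174 (2114 left).
+365 (one year) → Jul 31, 2175 (1749 left).
+366 (one year; includes Feb 29, 2176) → Jul 31, 2176 (1383 left).
+365 (one year) → Jul 31, 2177 (1018 left).
+365 (one year) → Jul 31, 2178 (653 left).
+365 (one year) → Jul 31, 2179 (288 left).
Jul has 31 days: +1 → Aug 1, 2179 (287 left).
Aug has 31 days: +31 → Sep 1, 2179 (256 left).
Sep has 30 days: +30 → Oct 1, 2179 (226 left).
Oct has 31 days: +31 → Nov 1, 2179 (195 left).
Nov has 30 days: +30 → Dec 1, 2179 (165 left).
Dec has 31 days: +31 → Jan 1, 2180 (134 left).
Jan has 31 days: +31 → Feb 1, 2180 (103 left).
Feb has 29 days: +29 → Mar 1, 2180 (74 left).
Mar has 31 days: +31 → Apr 1, 2180 (43 left).
Apr has 30 days: +30 → May 1, 2180 (13 left).
+13 → May 14, 2180.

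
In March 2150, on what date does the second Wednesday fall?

March 1, 2150 is a Sunday.
The first Wednesday is therefore March 4 (3 days later).
The second Wednesday is 4 + 1×7 = March 11.

March 11, 2150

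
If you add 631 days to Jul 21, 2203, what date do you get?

+366 (one year; includes Feb 29, 2204) → Jul 21, 2204 (265 left).
Jul has 31 days: +11 → Aug 1, 2204 (254 left).
Aug has 31 days: +31 → Sep 1, 2204 (223 left).
Sep has 30 days: +30 → Oct 1, 2204 (193 left).
Oct has 31 days: +31 → Nov 1, 2204 (162 left).
Nov has 30 days: +30 → Dec 1, 2204 (132 left).
Dec has 31 days: +31 → Jan 1, 2205 (101 left).
Jan has 31 days: +31 → Feb 1, 2205 (70 left).
Feb has 28 days: +28 → Mar 1, 2205 (42 left).
Mar has 31 days: +31 → Apr 1, 2205 (11 left).
+11 → Apr 12, 2205.

April 12, 2205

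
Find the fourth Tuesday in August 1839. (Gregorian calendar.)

August 27, 1839

August 1, 1839 is a Thursday.
The first Tuesday is therefore August 6 (5 days later).
The fourth Tuesday is 6 + 3×7 = August 27.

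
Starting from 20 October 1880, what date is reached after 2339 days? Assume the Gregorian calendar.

March 17, 1887

+365 (one year) → Oct 20, 1881 (1974 left).
+365 (one year) → Oct 20, 1882 (1609 left).
+365 (one year) → Oct 20, 1883 (1244 left).
+366 (one year; includes Feb 29, 1884) → Oct 20, 1884 (878 left).
+365 (one year) → Oct 20, 1885 (513 left).
+365 (one year) → Oct 20, 1886 (148 left).
Oct has 31 days: +12 → Nov 1, 1886 (136 left).
Nov has 30 days: +30 → Dec 1, 1886 (106 left).
Dec has 31 days: +31 → Jan 1, 1887 (75 left).
Jan has 31 days: +31 → Feb 1, 1887 (44 left).
Feb has 28 days: +28 → Mar 1, 1887 (16 left).
+16 → Mar 17, 1887.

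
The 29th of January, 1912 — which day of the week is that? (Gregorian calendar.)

Monday

January 1, 1912 is a Monday.
Jan 1, 1912 → Jan 29, 1912: 28 days.
Total: 28 days.
28 mod 7 = 0, so Monday + 0 = Monday.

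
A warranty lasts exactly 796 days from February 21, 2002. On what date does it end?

+365 (one year) → Feb 21, 2003 (431 left).
+365 (one year) → Feb 21, 2004 (66 left).
Feb has 29 days: +9 → Mar 1, 2004 (57 left).
Mar has 31 days: +31 → Apr 1, 2004 (26 left).
+26 → Apr 27, 2004.

April 27, 2004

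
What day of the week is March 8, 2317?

Thursday

Doomsday rule: the anchor day for the 2300s is Wednesday. For year 17: 17÷12 = 1 r 5, and 5÷4 = 1, so 1+5+1 = 7.
Wednesday + 7 ≡ Wednesday — that's 2317's doomsday.
In March the doomsday date is Mar 14.
Mar 8 is 6 days before Mar 14; 6 mod 7 = 6, so Wednesday − 6 = Thursday.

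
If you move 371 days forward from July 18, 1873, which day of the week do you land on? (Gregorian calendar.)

Friday

First find the weekday of Jul 18, 1873. Doomsday rule: the anchor day for the 1800s is Friday. For year 73: 73÷12 = 6 r 1, and 1÷4 = 0, so 6+1+0 = 7.
Friday + 7 ≡ Friday — that's 1873's doomsday.
In July the doomsday date is Jul 11.
Jul 18 is 7 days after Jul 11; 7 mod 7 = 0, so Friday + 0 = Friday.
371 mod 7 = 0, so 371 days after a Friday is Friday + 0 = Friday.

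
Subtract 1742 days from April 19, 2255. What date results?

July 12, 2250

−365 (one year) → Apr 19, 2254 (1377 left).
−365 (one year) → Apr 19, 2253 (1012 left).
−365 (one year) → Apr 19, 2252 (647 left).
−366 (one year; includes Feb 29, 2252) → Apr 19, 2251 (281 left).
−19 → Mar 31, 2251 (end of Mar, 31 days; 262 left).
−31 → Feb 28, 2251 (end of Feb, 28 days; 231 left).
−28 → Jan 31, 2251 (end of Jan, 31 days; 203 left).
−31 → Dec 31, 2250 (end of Dec, 31 days; 172 left).
−31 → Nov 30, 2250 (end of Nov, 30 days; 141 left).
−30 → Oct 31, 2250 (end of Oct, 31 days; 111 left).
−31 → Sep 30, 2250 (end of Sep, 30 days; 80 left).
−30 → Aug 31, 2250 (end of Aug, 31 days; 50 left).
−31 → Jul 31, 2250 (end of Jul, 31 days; 19 left).
−19 → Jul 12, 2250.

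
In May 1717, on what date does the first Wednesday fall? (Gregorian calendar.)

May 5, 1717

May 1, 1717 is a Saturday.
The first Wednesday is therefore May 5 (4 days later).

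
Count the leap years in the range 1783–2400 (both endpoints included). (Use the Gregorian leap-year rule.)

150

Multiples of 4 in [1783,2400]: 155.
Of those, multiples of 100: 7 (not leap unless ÷400).
Multiples of 400: 2.
Leap years = 155 − 7 + 2 = 150.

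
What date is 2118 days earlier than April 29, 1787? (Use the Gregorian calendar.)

July 11, 1781

−365 (one year) → Apr 29, 1786 (1753 left).
−365 (one year) → Apr 29, 1785 (1388 left).
−365 (one year) → Apr 29, 1784 (1023 left).
−366 (one year; includes Feb 29, 1784) → Apr 29, 1783 (657 left).
−365 (one year) → Apr 29, 1782 (292 left).
−29 → Mar 31, 1782 (end of Mar, 31 days; 263 left).
−31 → Feb 28, 1782 (end of Feb, 28 days; 232 left).
−28 → Jan 31, 1782 (end of Jan, 31 days; 204 left).
−31 → Dec 31, 1781 (end of Dec, 31 days; 173 left).
−31 → Nov 30, 1781 (end of Nov, 30 days; 142 left).
−30 → Oct 31, 1781 (end of Oct, 31 days; 112 left).
−31 → Sep 30, 1781 (end of Sep, 30 days; 81 left).
−30 → Aug 31, 1781 (end of Aug, 31 days; 51 left).
−31 → Jul 31, 1781 (end of Jul, 31 days; 20 left).
−20 → Jul 11, 1781.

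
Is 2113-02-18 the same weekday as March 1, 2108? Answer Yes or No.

From Mar 1, 2108 to Feb 18, 2113 is 1815 days.
1815 mod 7 = 2, so they are different weekdays.
(Mar 1, 2108 is a Thursday; Feb 18, 2113 is a Saturday.)

No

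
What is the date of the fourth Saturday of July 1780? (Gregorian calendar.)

July 22, 1780

July 1, 1780 is a Saturday.
The first Saturday is therefore July 1 (same day).
The fourth Saturday is 1 + 3×7 = July 22.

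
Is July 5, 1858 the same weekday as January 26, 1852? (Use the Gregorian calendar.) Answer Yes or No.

From Jan 26, 1852 to Jul 5, 1858 is 2352 days.
2352 mod 7 = 0, so they are the same weekday.
(Jan 26, 1852 is a Monday; Jul 5, 1858 is a Monday.)

Yes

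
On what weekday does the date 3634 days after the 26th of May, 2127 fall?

Tuesday

First find the weekday of May 26, 2127. Doomsday rule: the anchor day for the 2100s is Sunday. For year 27: 27÷12 = 2 r 3, and 3÷4 = 0, so 2+3+0 = 5.
Sunday + 5 ≡ Friday — that's 2127's doomsday.
In May the doomsday date is May 9.
May 26 is 17 days after May 9; 17 mod 7 = 3, so Friday + 3 = Monday.
3634 mod 7 = 1, so 3634 days after a Monday is Monday + 1 = Tuesday.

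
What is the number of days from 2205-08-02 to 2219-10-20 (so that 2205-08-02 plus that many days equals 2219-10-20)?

5192

Aug 2, 2205 → Aug 2, 2206: 365 days.
Aug 2, 2206 → Aug 2, 2207: 365 days.
Aug 2, 2207 → Aug 2, 2208: 366 days (Feb 29, 2208 is in that span).
Aug 2, 2208 → Aug 2, 2209: 365 days.
Aug 2, 2209 → Aug 2, 2210: 365 days.
Aug 2, 2210 → Aug 2, 2211: 365 days.
Aug 2, 2211 → Aug 2, 2212: 366 days (Feb 29, 2212 is in that span).
Aug 2, 2212 → Aug 2, 2213: 365 days.
Aug 2, 2213 → Aug 2, 2214: 365 days.
Aug 2, 2214 → Aug 2, 2215: 365 days.
Aug 2, 2215 → Aug 2, 2216: 366 days (Feb 29, 2216 is in that span).
Aug 2, 2216 → Aug 2, 2217: 365 days.
Aug 2, 2217 → Aug 2, 2218: 365 days.
Aug 2, 2218 → Aug 2, 2219: 365 days.
Aug 2, 2219 → Sep 2, 2219: 31 days (August has 31).
Sep 2, 2219 → Oct 2, 2219: 30 days (September has 30).
Oct 2, 2219 → Oct 20, 2219: 18 days.
Total: 5192 days.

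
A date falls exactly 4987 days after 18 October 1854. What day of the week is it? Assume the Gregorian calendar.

Saturday

First find the weekday of Oct 18, 1854. Doomsday rule: the anchor day for the 1800s is Friday. For year 54: 54÷12 = 4 r 6, and 6÷4 = 1, so 4+6+1 = 11.
Friday + 11 ≡ Tuesday — that's 1854's doomsday.
In October the doomsday date is Oct 10.
Oct 18 is 8 days after Oct 10; 8 mod 7 = 1, so Tuesday + 1 = Wednesday.
4987 mod 7 = 3, so 4987 days after a Wednesday is Wednesday + 3 = Saturday.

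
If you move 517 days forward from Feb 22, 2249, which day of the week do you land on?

Feb 22, 2249 is a Thursday.
517 mod 7 = 6, so 517 days after a Thursday is Thursday + 6 = Wednesday.

Wednesday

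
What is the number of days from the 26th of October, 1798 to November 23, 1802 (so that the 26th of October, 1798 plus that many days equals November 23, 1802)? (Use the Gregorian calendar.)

Oct 26, 1798 → Oct 26, 1799: 365 days.
Oct 26, 1799 → Oct 26, 1800: 365 days.
Oct 26, 1800 → Oct 26, 1801: 365 days.
Oct 26, 1801 → Nov 26, 1801: 31 days (October has 31).
Nov 26, 1801 → Dec 26, 1801: 30 days (November has 30).
Dec 26, 1801 → Jan 26, 1802: 31 days (December has 31).
Jan 26, 1802 → Feb 26, 1802: 31 days (January has 31).
Feb 26, 1802 → Mar 26, 1802: 28 days (February has 28).
Mar 26, 1802 → Apr 26, 1802: 31 days (March has 31).
Apr 26, 1802 → May 26, 1802: 30 days (April has 30).
May 26, 1802 → Jun 26, 1802: 31 days (May has 31).
Jun 26, 1802 → Jul 26, 1802: 30 days (June has 30).
Jul 26, 1802 → Aug 26, 1802: 31 days (July has 31).
Aug 26, 1802 → Sep 26, 1802: 31 days (August has 31).
Sep 26, 1802 → Oct 26, 1802: 30 days (September has 30).
Oct 26, 1802 → Nov 23, 1802: 28 days.
Total: 1488 days.

1488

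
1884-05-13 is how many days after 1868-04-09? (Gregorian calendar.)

Apr 9, 1868 → Apr 9, 1869: 365 days.
Apr 9, 1869 → Apr 9, 1870: 365 days.
Apr 9, 1870 → Apr 9, 1871: 365 days.
Apr 9, 1871 → Apr 9, 1872: 366 days (Feb 29, 1872 is in that span).
Apr 9, 1872 → Apr 9, 1873: 365 days.
Apr 9, 1873 → Apr 9, 1874: 365 days.
Apr 9, 1874 → Apr 9, 1875: 365 days.
Apr 9, 1875 → Apr 9, 1876: 366 days (Feb 29, 1876 is in that span).
Apr 9, 1876 → Apr 9, 1877: 365 days.
Apr 9, 1877 → Apr 9, 1878: 365 days.
Apr 9, 1878 → Apr 9, 1879: 365 days.
Apr 9, 1879 → Apr 9, 1880: 366 days (Feb 29, 1880 is in that span).
Apr 9, 1880 → Apr 9, 1881: 365 days.
Apr 9, 1881 → Apr 9, 1882: 365 days.
Apr 9, 1882 → Apr 9, 1883: 365 days.
Apr 9, 1883 → May 9, 1883: 30 days (April has 30).
May 9, 1883 → Jun 9, 1883: 31 days (May has 31).
Jun 9, 1883 → Jul 9, 1883: 30 days (June has 30).
Jul 9, 1883 → Aug 9, 1883: 31 days (July has 31).
Aug 9, 1883 → Sep 9, 1883: 31 days (August has 31).
Sep 9, 1883 → Oct 9, 1883: 30 days (September has 30).
Oct 9, 1883 → Nov 9, 1883: 31 days (October has 31).
Nov 9, 1883 → Dec 9, 1883: 30 days (November has 30).
Dec 9, 1883 → Jan 9, 1884: 31 days (December has 31).
Jan 9, 1884 → Feb 9, 1884: 31 days (January has 31).
Feb 9, 1884 → Mar 9, 1884: 29 days (February has 29).
Mar 9, 1884 → Apr 9, 1884: 31 days (March has 31).
Apr 9, 1884 → May 9, 1884: 30 days (April has 30).
May 9, 1884 → May 13, 1884: 4 days.
Total: 5878 days.

5878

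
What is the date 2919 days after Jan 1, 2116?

December 29, 2123

+366 (one year; includes Feb 29, 2116) → Jan 1, 2117 (2553 left).
+365 (one year) → Jan 1, 2118 (2188 left).
+365 (one year) → Jan 1, 2119 (1823 left).
+365 (one year) → Jan 1, 2120 (1458 left).
+366 (one year; includes Feb 29, 2120) → Jan 1, 2121 (1092 left).
+365 (one year) → Jan 1, 2122 (727 left).
+365 (one year) → Jan 1, 2123 (362 left).
Jan has 31 days: +31 → Feb 1, 2123 (331 left).
Feb has 28 days: +28 → Mar 1, 2123 (303 left).
Mar has 31 days: +31 → Apr 1, 2123 (272 left).
Apr has 30 days: +30 → May 1, 2123 (242 left).
May has 31 days: +31 → Jun 1, 2123 (211 left).
Jun has 30 days: +30 → Jul 1, 2123 (181 left).
Jul has 31 days: +31 → Aug 1, 2123 (150 left).
Aug has 31 days: +31 → Sep 1, 2123 (119 left).
Sep has 30 days: +30 → Oct 1, 2123 (89 left).
Oct has 31 days: +31 → Nov 1, 2123 (58 left).
Nov has 30 days: +30 → Dec 1, 2123 (28 left).
+28 → Dec 29, 2123.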